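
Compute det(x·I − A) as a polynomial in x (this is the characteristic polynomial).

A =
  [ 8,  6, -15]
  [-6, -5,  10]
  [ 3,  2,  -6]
x^3 + 3*x^2 + 3*x + 1

Expanding det(x·I − A) (e.g. by cofactor expansion or by noting that A is similar to its Jordan form J, which has the same characteristic polynomial as A) gives
  χ_A(x) = x^3 + 3*x^2 + 3*x + 1
which factors as (x + 1)^3. The eigenvalues (with algebraic multiplicities) are λ = -1 with multiplicity 3.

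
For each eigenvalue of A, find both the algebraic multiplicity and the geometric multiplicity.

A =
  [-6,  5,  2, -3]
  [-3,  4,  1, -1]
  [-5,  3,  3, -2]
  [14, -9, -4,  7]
λ = 2: alg = 4, geom = 2

Step 1 — factor the characteristic polynomial to read off the algebraic multiplicities:
  χ_A(x) = (x - 2)^4

Step 2 — compute geometric multiplicities via the rank-nullity identity g(λ) = n − rank(A − λI):
  rank(A − (2)·I) = 2, so dim ker(A − (2)·I) = n − 2 = 2

Summary:
  λ = 2: algebraic multiplicity = 4, geometric multiplicity = 2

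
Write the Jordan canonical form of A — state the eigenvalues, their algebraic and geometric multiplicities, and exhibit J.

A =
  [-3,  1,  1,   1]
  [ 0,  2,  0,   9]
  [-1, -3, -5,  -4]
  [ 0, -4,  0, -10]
J_2(-4) ⊕ J_2(-4)

The characteristic polynomial is
  det(x·I − A) = x^4 + 16*x^3 + 96*x^2 + 256*x + 256 = (x + 4)^4

Eigenvalues and multiplicities (the geometric multiplicity of λ is n − rank(A − λI), which equals the number of Jordan blocks for λ):
  λ = -4: algebraic multiplicity = 4, geometric multiplicity = 2

Determining the block sizes for each eigenvalue:
  λ = -4: with am = 4 and gm = 2, the partition is not yet determined (e.g. several partitions of 4 into 2 parts exist). Let N = A − (-4)·I. Computing rank(N^1) = 2, rank(N^2) = 0; the number of blocks of size ≥ j is rank(N^{j−1}) − rank(N^j), giving [2, 2]. So we have 2 block(s) of size 2 → block sizes [2, 2]

Assembling the blocks gives a Jordan form
J =
  [-4,  1,  0,  0]
  [ 0, -4,  0,  0]
  [ 0,  0, -4,  1]
  [ 0,  0,  0, -4]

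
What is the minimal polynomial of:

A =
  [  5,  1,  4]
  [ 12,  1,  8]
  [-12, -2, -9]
x^2 + 2*x + 1

The characteristic polynomial is χ_A(x) = (x + 1)^3, so the eigenvalues are known. The minimal polynomial is
  m_A(x) = Π_λ (x − λ)^{k_λ}
where k_λ is the size of the *largest* Jordan block for λ (equivalently, the smallest k with (A − λI)^k v = 0 for every generalised eigenvector v of λ).

  λ = -1: largest Jordan block has size 2, contributing (x + 1)^2

So m_A(x) = (x + 1)^2 = x^2 + 2*x + 1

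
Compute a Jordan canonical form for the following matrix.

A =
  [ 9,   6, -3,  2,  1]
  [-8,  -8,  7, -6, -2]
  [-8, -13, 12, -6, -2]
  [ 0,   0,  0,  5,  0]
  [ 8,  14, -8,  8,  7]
J_3(5) ⊕ J_1(5) ⊕ J_1(5)

The characteristic polynomial is
  det(x·I − A) = x^5 - 25*x^4 + 250*x^3 - 1250*x^2 + 3125*x - 3125 = (x - 5)^5

Eigenvalues and multiplicities (the geometric multiplicity of λ is n − rank(A − λI), which equals the number of Jordan blocks for λ):
  λ = 5: algebraic multiplicity = 5, geometric multiplicity = 3

Determining the block sizes for each eigenvalue:
  λ = 5: with am = 5 and gm = 3, the partition is not yet determined (e.g. several partitions of 5 into 3 parts exist). Let N = A − (5)·I. Computing rank(N^1) = 2, rank(N^2) = 1, rank(N^3) = 0; the number of blocks of size ≥ j is rank(N^{j−1}) − rank(N^j), giving [3, 1, 1]. So we have 1 block(s) of size 3, 2 block(s) of size 1 → block sizes [3, 1, 1]

Assembling the blocks gives a Jordan form
J =
  [5, 1, 0, 0, 0]
  [0, 5, 1, 0, 0]
  [0, 0, 5, 0, 0]
  [0, 0, 0, 5, 0]
  [0, 0, 0, 0, 5]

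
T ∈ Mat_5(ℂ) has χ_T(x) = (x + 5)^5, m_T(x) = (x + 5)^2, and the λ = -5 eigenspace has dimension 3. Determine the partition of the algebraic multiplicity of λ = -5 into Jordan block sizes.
Block sizes for λ = -5: [2, 2, 1]

Step 1 — from the characteristic polynomial, algebraic multiplicity of λ = -5 is 5. From dim ker(T − (-5)·I) = 3, there are exactly 3 Jordan blocks for λ = -5.
Step 2 — from the minimal polynomial, the factor (x + 5)^2 tells us the largest block for λ = -5 has size 2.
Step 3 — with total size 5, 3 blocks, and largest block 2, the block sizes (in nonincreasing order) are [2, 2, 1].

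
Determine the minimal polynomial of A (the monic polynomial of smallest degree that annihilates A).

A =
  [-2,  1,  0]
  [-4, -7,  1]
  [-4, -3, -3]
x^3 + 12*x^2 + 48*x + 64

The characteristic polynomial is χ_A(x) = (x + 4)^3, so the eigenvalues are known. The minimal polynomial is
  m_A(x) = Π_λ (x − λ)^{k_λ}
where k_λ is the size of the *largest* Jordan block for λ (equivalently, the smallest k with (A − λI)^k v = 0 for every generalised eigenvector v of λ).

  λ = -4: largest Jordan block has size 3, contributing (x + 4)^3

So m_A(x) = (x + 4)^3 = x^3 + 12*x^2 + 48*x + 64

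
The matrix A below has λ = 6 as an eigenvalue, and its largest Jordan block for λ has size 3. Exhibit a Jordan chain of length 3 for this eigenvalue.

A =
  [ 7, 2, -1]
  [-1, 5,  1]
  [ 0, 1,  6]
A Jordan chain for λ = 6 of length 3:
v_1 = (-1, 0, -1)ᵀ
v_2 = (1, -1, 0)ᵀ
v_3 = (1, 0, 0)ᵀ

Let N = A − (6)·I. We want v_3 with N^3 v_3 = 0 but N^2 v_3 ≠ 0; then v_{j-1} := N · v_j for j = 3, …, 2.

Pick v_3 = (1, 0, 0)ᵀ.
Then v_2 = N · v_3 = (1, -1, 0)ᵀ.
Then v_1 = N · v_2 = (-1, 0, -1)ᵀ.

Sanity check: (A − (6)·I) v_1 = (0, 0, 0)ᵀ = 0. ✓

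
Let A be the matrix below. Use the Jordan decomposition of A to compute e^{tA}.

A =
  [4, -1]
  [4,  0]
e^{tA} =
  [2*t*exp(2*t) + exp(2*t), -t*exp(2*t)]
  [4*t*exp(2*t), -2*t*exp(2*t) + exp(2*t)]

Strategy: write A = P · J · P⁻¹ where J is a Jordan canonical form, so e^{tA} = P · e^{tJ} · P⁻¹, and e^{tJ} can be computed block-by-block.

A has Jordan form
J =
  [2, 1]
  [0, 2]
(up to reordering of blocks).

Per-block formulas:
  For a 2×2 Jordan block J_2(2): exp(t · J_2(2)) = e^(2t)·(I + t·N), where N is the 2×2 nilpotent shift.

After assembling e^{tJ} and conjugating by P, we get:

e^{tA} =
  [2*t*exp(2*t) + exp(2*t), -t*exp(2*t)]
  [4*t*exp(2*t), -2*t*exp(2*t) + exp(2*t)]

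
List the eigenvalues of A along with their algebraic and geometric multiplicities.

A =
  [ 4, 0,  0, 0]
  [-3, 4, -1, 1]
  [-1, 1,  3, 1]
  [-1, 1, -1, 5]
λ = 4: alg = 4, geom = 2

Step 1 — factor the characteristic polynomial to read off the algebraic multiplicities:
  χ_A(x) = (x - 4)^4

Step 2 — compute geometric multiplicities via the rank-nullity identity g(λ) = n − rank(A − λI):
  rank(A − (4)·I) = 2, so dim ker(A − (4)·I) = n − 2 = 2

Summary:
  λ = 4: algebraic multiplicity = 4, geometric multiplicity = 2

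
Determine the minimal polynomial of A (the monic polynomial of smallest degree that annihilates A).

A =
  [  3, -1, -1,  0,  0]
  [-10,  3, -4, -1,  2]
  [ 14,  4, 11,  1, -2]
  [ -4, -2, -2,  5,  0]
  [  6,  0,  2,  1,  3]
x^2 - 10*x + 25

The characteristic polynomial is χ_A(x) = (x - 5)^5, so the eigenvalues are known. The minimal polynomial is
  m_A(x) = Π_λ (x − λ)^{k_λ}
where k_λ is the size of the *largest* Jordan block for λ (equivalently, the smallest k with (A − λI)^k v = 0 for every generalised eigenvector v of λ).

  λ = 5: largest Jordan block has size 2, contributing (x − 5)^2

So m_A(x) = (x - 5)^2 = x^2 - 10*x + 25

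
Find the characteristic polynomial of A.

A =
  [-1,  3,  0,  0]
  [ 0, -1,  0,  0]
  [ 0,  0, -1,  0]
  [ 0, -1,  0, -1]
x^4 + 4*x^3 + 6*x^2 + 4*x + 1

Expanding det(x·I − A) (e.g. by cofactor expansion or by noting that A is similar to its Jordan form J, which has the same characteristic polynomial as A) gives
  χ_A(x) = x^4 + 4*x^3 + 6*x^2 + 4*x + 1
which factors as (x + 1)^4. The eigenvalues (with algebraic multiplicities) are λ = -1 with multiplicity 4.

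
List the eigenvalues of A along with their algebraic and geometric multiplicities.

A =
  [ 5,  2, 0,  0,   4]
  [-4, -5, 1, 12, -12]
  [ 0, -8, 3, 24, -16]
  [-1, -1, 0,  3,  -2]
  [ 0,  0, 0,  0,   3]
λ = 1: alg = 3, geom = 1; λ = 3: alg = 2, geom = 2

Step 1 — factor the characteristic polynomial to read off the algebraic multiplicities:
  χ_A(x) = (x - 3)^2*(x - 1)^3

Step 2 — compute geometric multiplicities via the rank-nullity identity g(λ) = n − rank(A − λI):
  rank(A − (1)·I) = 4, so dim ker(A − (1)·I) = n − 4 = 1
  rank(A − (3)·I) = 3, so dim ker(A − (3)·I) = n − 3 = 2

Summary:
  λ = 1: algebraic multiplicity = 3, geometric multiplicity = 1
  λ = 3: algebraic multiplicity = 2, geometric multiplicity = 2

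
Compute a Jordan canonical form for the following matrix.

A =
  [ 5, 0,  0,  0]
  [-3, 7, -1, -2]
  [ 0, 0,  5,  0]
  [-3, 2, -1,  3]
J_2(5) ⊕ J_1(5) ⊕ J_1(5)

The characteristic polynomial is
  det(x·I − A) = x^4 - 20*x^3 + 150*x^2 - 500*x + 625 = (x - 5)^4

Eigenvalues and multiplicities (the geometric multiplicity of λ is n − rank(A − λI), which equals the number of Jordan blocks for λ):
  λ = 5: algebraic multiplicity = 4, geometric multiplicity = 3

Determining the block sizes for each eigenvalue:
  λ = 5: 3 blocks summing to 4 forces exactly one block of size 2 and the rest size 1 → block sizes [2, 1, 1]

Assembling the blocks gives a Jordan form
J =
  [5, 1, 0, 0]
  [0, 5, 0, 0]
  [0, 0, 5, 0]
  [0, 0, 0, 5]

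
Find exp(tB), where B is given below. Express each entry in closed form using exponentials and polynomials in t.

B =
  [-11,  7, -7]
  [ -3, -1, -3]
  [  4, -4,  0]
e^{tB} =
  [-7*t*exp(-4*t) + exp(-4*t), 7*t*exp(-4*t), -7*t*exp(-4*t)]
  [-3*t*exp(-4*t), 3*t*exp(-4*t) + exp(-4*t), -3*t*exp(-4*t)]
  [4*t*exp(-4*t), -4*t*exp(-4*t), 4*t*exp(-4*t) + exp(-4*t)]

Strategy: write B = P · J · P⁻¹ where J is a Jordan canonical form, so e^{tB} = P · e^{tJ} · P⁻¹, and e^{tJ} can be computed block-by-block.

B has Jordan form
J =
  [-4,  1,  0]
  [ 0, -4,  0]
  [ 0,  0, -4]
(up to reordering of blocks).

Per-block formulas:
  For a 1×1 block at λ = -4: exp(t · [-4]) = [e^(-4t)].
  For a 2×2 Jordan block J_2(-4): exp(t · J_2(-4)) = e^(-4t)·(I + t·N), where N is the 2×2 nilpotent shift.

After assembling e^{tJ} and conjugating by P, we get:

e^{tB} =
  [-7*t*exp(-4*t) + exp(-4*t), 7*t*exp(-4*t), -7*t*exp(-4*t)]
  [-3*t*exp(-4*t), 3*t*exp(-4*t) + exp(-4*t), -3*t*exp(-4*t)]
  [4*t*exp(-4*t), -4*t*exp(-4*t), 4*t*exp(-4*t) + exp(-4*t)]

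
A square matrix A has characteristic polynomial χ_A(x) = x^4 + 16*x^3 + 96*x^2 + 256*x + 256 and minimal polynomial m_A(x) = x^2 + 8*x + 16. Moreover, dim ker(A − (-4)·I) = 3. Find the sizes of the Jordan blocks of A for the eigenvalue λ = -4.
Block sizes for λ = -4: [2, 1, 1]

Step 1 — from the characteristic polynomial, algebraic multiplicity of λ = -4 is 4. From dim ker(A − (-4)·I) = 3, there are exactly 3 Jordan blocks for λ = -4.
Step 2 — from the minimal polynomial, the factor (x + 4)^2 tells us the largest block for λ = -4 has size 2.
Step 3 — with total size 4, 3 blocks, and largest block 2, the block sizes (in nonincreasing order) are [2, 1, 1].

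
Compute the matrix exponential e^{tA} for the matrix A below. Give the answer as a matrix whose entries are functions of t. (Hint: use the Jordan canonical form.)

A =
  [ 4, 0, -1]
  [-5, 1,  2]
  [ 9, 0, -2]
e^{tA} =
  [3*t*exp(t) + exp(t), 0, -t*exp(t)]
  [3*t^2*exp(t)/2 - 5*t*exp(t), exp(t), -t^2*exp(t)/2 + 2*t*exp(t)]
  [9*t*exp(t), 0, -3*t*exp(t) + exp(t)]

Strategy: write A = P · J · P⁻¹ where J is a Jordan canonical form, so e^{tA} = P · e^{tJ} · P⁻¹, and e^{tJ} can be computed block-by-block.

A has Jordan form
J =
  [1, 1, 0]
  [0, 1, 1]
  [0, 0, 1]
(up to reordering of blocks).

Per-block formulas:
  For a 3×3 Jordan block J_3(1): exp(t · J_3(1)) = e^(1t)·(I + t·N + (t^2/2)·N^2), where N is the 3×3 nilpotent shift.

After assembling e^{tJ} and conjugating by P, we get:

e^{tA} =
  [3*t*exp(t) + exp(t), 0, -t*exp(t)]
  [3*t^2*exp(t)/2 - 5*t*exp(t), exp(t), -t^2*exp(t)/2 + 2*t*exp(t)]
  [9*t*exp(t), 0, -3*t*exp(t) + exp(t)]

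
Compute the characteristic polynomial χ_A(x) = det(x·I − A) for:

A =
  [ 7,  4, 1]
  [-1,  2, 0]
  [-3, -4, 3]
x^3 - 12*x^2 + 48*x - 64

Expanding det(x·I − A) (e.g. by cofactor expansion or by noting that A is similar to its Jordan form J, which has the same characteristic polynomial as A) gives
  χ_A(x) = x^3 - 12*x^2 + 48*x - 64
which factors as (x - 4)^3. The eigenvalues (with algebraic multiplicities) are λ = 4 with multiplicity 3.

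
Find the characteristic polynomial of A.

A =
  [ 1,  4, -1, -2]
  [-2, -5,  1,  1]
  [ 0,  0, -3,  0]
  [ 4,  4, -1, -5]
x^4 + 12*x^3 + 54*x^2 + 108*x + 81

Expanding det(x·I − A) (e.g. by cofactor expansion or by noting that A is similar to its Jordan form J, which has the same characteristic polynomial as A) gives
  χ_A(x) = x^4 + 12*x^3 + 54*x^2 + 108*x + 81
which factors as (x + 3)^4. The eigenvalues (with algebraic multiplicities) are λ = -3 with multiplicity 4.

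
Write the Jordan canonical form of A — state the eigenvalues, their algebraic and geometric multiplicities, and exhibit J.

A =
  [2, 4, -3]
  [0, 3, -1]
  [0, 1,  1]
J_3(2)

The characteristic polynomial is
  det(x·I − A) = x^3 - 6*x^2 + 12*x - 8 = (x - 2)^3

Eigenvalues and multiplicities (the geometric multiplicity of λ is n − rank(A − λI), which equals the number of Jordan blocks for λ):
  λ = 2: algebraic multiplicity = 3, geometric multiplicity = 1

Determining the block sizes for each eigenvalue:
  λ = 2: one block (gm = 1), so the single block has size am = 3 → block sizes [3]

Assembling the blocks gives a Jordan form
J =
  [2, 1, 0]
  [0, 2, 1]
  [0, 0, 2]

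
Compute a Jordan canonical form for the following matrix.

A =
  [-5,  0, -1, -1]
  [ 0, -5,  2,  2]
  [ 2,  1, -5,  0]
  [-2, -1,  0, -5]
J_2(-5) ⊕ J_2(-5)

The characteristic polynomial is
  det(x·I − A) = x^4 + 20*x^3 + 150*x^2 + 500*x + 625 = (x + 5)^4

Eigenvalues and multiplicities (the geometric multiplicity of λ is n − rank(A − λI), which equals the number of Jordan blocks for λ):
  λ = -5: algebraic multiplicity = 4, geometric multiplicity = 2

Determining the block sizes for each eigenvalue:
  λ = -5: with am = 4 and gm = 2, the partition is not yet determined (e.g. several partitions of 4 into 2 parts exist). Let N = A − (-5)·I. Computing rank(N^1) = 2, rank(N^2) = 0; the number of blocks of size ≥ j is rank(N^{j−1}) − rank(N^j), giving [2, 2]. So we have 2 block(s) of size 2 → block sizes [2, 2]

Assembling the blocks gives a Jordan form
J =
  [-5,  1,  0,  0]
  [ 0, -5,  0,  0]
  [ 0,  0, -5,  1]
  [ 0,  0,  0, -5]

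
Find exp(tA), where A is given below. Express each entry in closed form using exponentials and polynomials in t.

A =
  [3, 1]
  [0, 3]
e^{tA} =
  [exp(3*t), t*exp(3*t)]
  [0, exp(3*t)]

Strategy: write A = P · J · P⁻¹ where J is a Jordan canonical form, so e^{tA} = P · e^{tJ} · P⁻¹, and e^{tJ} can be computed block-by-block.

A has Jordan form
J =
  [3, 1]
  [0, 3]
(up to reordering of blocks).

Per-block formulas:
  For a 2×2 Jordan block J_2(3): exp(t · J_2(3)) = e^(3t)·(I + t·N), where N is the 2×2 nilpotent shift.

After assembling e^{tJ} and conjugating by P, we get:

e^{tA} =
  [exp(3*t), t*exp(3*t)]
  [0, exp(3*t)]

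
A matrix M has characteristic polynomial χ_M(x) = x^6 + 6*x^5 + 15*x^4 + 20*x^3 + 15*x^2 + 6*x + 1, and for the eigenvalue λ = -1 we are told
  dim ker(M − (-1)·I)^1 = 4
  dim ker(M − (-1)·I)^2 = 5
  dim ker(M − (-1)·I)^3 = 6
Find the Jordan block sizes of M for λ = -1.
Block sizes for λ = -1: [3, 1, 1, 1]

From the dimensions of kernels of powers, the number of Jordan blocks of size at least j is d_j − d_{j−1} where d_j = dim ker(N^j) (with d_0 = 0). Computing the differences gives [4, 1, 1].
The number of blocks of size exactly k is (#blocks of size ≥ k) − (#blocks of size ≥ k + 1), so the partition is: 3 block(s) of size 1, 1 block(s) of size 3.
In nonincreasing order the block sizes are [3, 1, 1, 1].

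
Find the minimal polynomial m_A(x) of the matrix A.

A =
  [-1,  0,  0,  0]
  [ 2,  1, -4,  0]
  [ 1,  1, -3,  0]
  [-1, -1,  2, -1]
x^2 + 2*x + 1

The characteristic polynomial is χ_A(x) = (x + 1)^4, so the eigenvalues are known. The minimal polynomial is
  m_A(x) = Π_λ (x − λ)^{k_λ}
where k_λ is the size of the *largest* Jordan block for λ (equivalently, the smallest k with (A − λI)^k v = 0 for every generalised eigenvector v of λ).

  λ = -1: largest Jordan block has size 2, contributing (x + 1)^2

So m_A(x) = (x + 1)^2 = x^2 + 2*x + 1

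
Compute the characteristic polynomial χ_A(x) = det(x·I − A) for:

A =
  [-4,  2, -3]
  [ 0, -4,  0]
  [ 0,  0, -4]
x^3 + 12*x^2 + 48*x + 64

Expanding det(x·I − A) (e.g. by cofactor expansion or by noting that A is similar to its Jordan form J, which has the same characteristic polynomial as A) gives
  χ_A(x) = x^3 + 12*x^2 + 48*x + 64
which factors as (x + 4)^3. The eigenvalues (with algebraic multiplicities) are λ = -4 with multiplicity 3.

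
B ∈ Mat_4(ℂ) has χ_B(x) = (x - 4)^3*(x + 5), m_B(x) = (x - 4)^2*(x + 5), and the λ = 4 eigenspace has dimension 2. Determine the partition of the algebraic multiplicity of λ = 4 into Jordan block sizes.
Block sizes for λ = 4: [2, 1]

Step 1 — from the characteristic polynomial, algebraic multiplicity of λ = 4 is 3. From dim ker(B − (4)·I) = 2, there are exactly 2 Jordan blocks for λ = 4.
Step 2 — from the minimal polynomial, the factor (x − 4)^2 tells us the largest block for λ = 4 has size 2.
Step 3 — with total size 3, 2 blocks, and largest block 2, the block sizes (in nonincreasing order) are [2, 1].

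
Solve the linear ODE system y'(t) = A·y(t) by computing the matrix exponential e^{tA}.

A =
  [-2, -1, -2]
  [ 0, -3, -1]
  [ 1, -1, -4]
e^{tA} =
  [-t^2*exp(-3*t)/2 + t*exp(-3*t) + exp(-3*t), t^2*exp(-3*t)/2 - t*exp(-3*t), t^2*exp(-3*t)/2 - 2*t*exp(-3*t)]
  [-t^2*exp(-3*t)/2, t^2*exp(-3*t)/2 + exp(-3*t), t^2*exp(-3*t)/2 - t*exp(-3*t)]
  [t*exp(-3*t), -t*exp(-3*t), -t*exp(-3*t) + exp(-3*t)]

Strategy: write A = P · J · P⁻¹ where J is a Jordan canonical form, so e^{tA} = P · e^{tJ} · P⁻¹, and e^{tJ} can be computed block-by-block.

A has Jordan form
J =
  [-3,  1,  0]
  [ 0, -3,  1]
  [ 0,  0, -3]
(up to reordering of blocks).

Per-block formulas:
  For a 3×3 Jordan block J_3(-3): exp(t · J_3(-3)) = e^(-3t)·(I + t·N + (t^2/2)·N^2), where N is the 3×3 nilpotent shift.

After assembling e^{tJ} and conjugating by P, we get:

e^{tA} =
  [-t^2*exp(-3*t)/2 + t*exp(-3*t) + exp(-3*t), t^2*exp(-3*t)/2 - t*exp(-3*t), t^2*exp(-3*t)/2 - 2*t*exp(-3*t)]
  [-t^2*exp(-3*t)/2, t^2*exp(-3*t)/2 + exp(-3*t), t^2*exp(-3*t)/2 - t*exp(-3*t)]
  [t*exp(-3*t), -t*exp(-3*t), -t*exp(-3*t) + exp(-3*t)]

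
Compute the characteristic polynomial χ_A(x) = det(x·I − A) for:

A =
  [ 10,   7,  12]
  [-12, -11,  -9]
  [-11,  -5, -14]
x^3 + 15*x^2 + 75*x + 125

Expanding det(x·I − A) (e.g. by cofactor expansion or by noting that A is similar to its Jordan form J, which has the same characteristic polynomial as A) gives
  χ_A(x) = x^3 + 15*x^2 + 75*x + 125
which factors as (x + 5)^3. The eigenvalues (with algebraic multiplicities) are λ = -5 with multiplicity 3.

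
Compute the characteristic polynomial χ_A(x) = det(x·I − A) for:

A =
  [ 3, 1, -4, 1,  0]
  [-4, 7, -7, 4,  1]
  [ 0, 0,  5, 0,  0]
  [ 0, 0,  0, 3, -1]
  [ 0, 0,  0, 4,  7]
x^5 - 25*x^4 + 250*x^3 - 1250*x^2 + 3125*x - 3125

Expanding det(x·I − A) (e.g. by cofactor expansion or by noting that A is similar to its Jordan form J, which has the same characteristic polynomial as A) gives
  χ_A(x) = x^5 - 25*x^4 + 250*x^3 - 1250*x^2 + 3125*x - 3125
which factors as (x - 5)^5. The eigenvalues (with algebraic multiplicities) are λ = 5 with multiplicity 5.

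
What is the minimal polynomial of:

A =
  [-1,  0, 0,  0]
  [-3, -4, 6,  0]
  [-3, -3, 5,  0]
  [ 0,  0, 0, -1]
x^2 - x - 2

The characteristic polynomial is χ_A(x) = (x - 2)*(x + 1)^3, so the eigenvalues are known. The minimal polynomial is
  m_A(x) = Π_λ (x − λ)^{k_λ}
where k_λ is the size of the *largest* Jordan block for λ (equivalently, the smallest k with (A − λI)^k v = 0 for every generalised eigenvector v of λ).

  λ = -1: largest Jordan block has size 1, contributing (x + 1)
  λ = 2: largest Jordan block has size 1, contributing (x − 2)

So m_A(x) = (x - 2)*(x + 1) = x^2 - x - 2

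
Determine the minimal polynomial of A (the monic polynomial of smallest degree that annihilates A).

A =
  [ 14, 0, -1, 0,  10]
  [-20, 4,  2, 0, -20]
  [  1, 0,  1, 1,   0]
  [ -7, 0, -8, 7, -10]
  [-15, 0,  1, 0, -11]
x^4 - 11*x^3 + 36*x^2 - 16*x - 64

The characteristic polynomial is χ_A(x) = (x - 4)^4*(x + 1), so the eigenvalues are known. The minimal polynomial is
  m_A(x) = Π_λ (x − λ)^{k_λ}
where k_λ is the size of the *largest* Jordan block for λ (equivalently, the smallest k with (A − λI)^k v = 0 for every generalised eigenvector v of λ).

  λ = -1: largest Jordan block has size 1, contributing (x + 1)
  λ = 4: largest Jordan block has size 3, contributing (x − 4)^3

So m_A(x) = (x - 4)^3*(x + 1) = x^4 - 11*x^3 + 36*x^2 - 16*x - 64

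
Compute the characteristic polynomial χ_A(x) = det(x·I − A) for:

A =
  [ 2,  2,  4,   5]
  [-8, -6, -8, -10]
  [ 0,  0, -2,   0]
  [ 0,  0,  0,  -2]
x^4 + 8*x^3 + 24*x^2 + 32*x + 16

Expanding det(x·I − A) (e.g. by cofactor expansion or by noting that A is similar to its Jordan form J, which has the same characteristic polynomial as A) gives
  χ_A(x) = x^4 + 8*x^3 + 24*x^2 + 32*x + 16
which factors as (x + 2)^4. The eigenvalues (with algebraic multiplicities) are λ = -2 with multiplicity 4.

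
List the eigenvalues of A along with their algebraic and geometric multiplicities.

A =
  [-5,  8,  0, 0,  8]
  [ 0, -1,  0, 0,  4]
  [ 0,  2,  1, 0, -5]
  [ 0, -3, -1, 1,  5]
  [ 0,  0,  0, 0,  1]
λ = -5: alg = 1, geom = 1; λ = -1: alg = 1, geom = 1; λ = 1: alg = 3, geom = 1

Step 1 — factor the characteristic polynomial to read off the algebraic multiplicities:
  χ_A(x) = (x - 1)^3*(x + 1)*(x + 5)

Step 2 — compute geometric multiplicities via the rank-nullity identity g(λ) = n − rank(A − λI):
  rank(A − (-5)·I) = 4, so dim ker(A − (-5)·I) = n − 4 = 1
  rank(A − (-1)·I) = 4, so dim ker(A − (-1)·I) = n − 4 = 1
  rank(A − (1)·I) = 4, so dim ker(A − (1)·I) = n − 4 = 1

Summary:
  λ = -5: algebraic multiplicity = 1, geometric multiplicity = 1
  λ = -1: algebraic multiplicity = 1, geometric multiplicity = 1
  λ = 1: algebraic multiplicity = 3, geometric multiplicity = 1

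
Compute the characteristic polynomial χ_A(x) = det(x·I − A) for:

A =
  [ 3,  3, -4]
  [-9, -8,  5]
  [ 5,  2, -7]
x^3 + 12*x^2 + 48*x + 64

Expanding det(x·I − A) (e.g. by cofactor expansion or by noting that A is similar to its Jordan form J, which has the same characteristic polynomial as A) gives
  χ_A(x) = x^3 + 12*x^2 + 48*x + 64
which factors as (x + 4)^3. The eigenvalues (with algebraic multiplicities) are λ = -4 with multiplicity 3.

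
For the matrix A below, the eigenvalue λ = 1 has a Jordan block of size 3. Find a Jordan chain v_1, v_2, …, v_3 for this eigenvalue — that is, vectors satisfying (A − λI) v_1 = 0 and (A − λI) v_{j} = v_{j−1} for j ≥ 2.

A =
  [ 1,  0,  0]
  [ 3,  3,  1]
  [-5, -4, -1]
A Jordan chain for λ = 1 of length 3:
v_1 = (0, 1, -2)ᵀ
v_2 = (0, 3, -5)ᵀ
v_3 = (1, 0, 0)ᵀ

Let N = A − (1)·I. We want v_3 with N^3 v_3 = 0 but N^2 v_3 ≠ 0; then v_{j-1} := N · v_j for j = 3, …, 2.

Pick v_3 = (1, 0, 0)ᵀ.
Then v_2 = N · v_3 = (0, 3, -5)ᵀ.
Then v_1 = N · v_2 = (0, 1, -2)ᵀ.

Sanity check: (A − (1)·I) v_1 = (0, 0, 0)ᵀ = 0. ✓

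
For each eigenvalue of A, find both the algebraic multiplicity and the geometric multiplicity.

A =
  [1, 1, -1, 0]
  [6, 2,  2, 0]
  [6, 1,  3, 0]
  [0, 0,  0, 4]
λ = 1: alg = 2, geom = 1; λ = 4: alg = 2, geom = 2

Step 1 — factor the characteristic polynomial to read off the algebraic multiplicities:
  χ_A(x) = (x - 4)^2*(x - 1)^2

Step 2 — compute geometric multiplicities via the rank-nullity identity g(λ) = n − rank(A − λI):
  rank(A − (1)·I) = 3, so dim ker(A − (1)·I) = n − 3 = 1
  rank(A − (4)·I) = 2, so dim ker(A − (4)·I) = n − 2 = 2

Summary:
  λ = 1: algebraic multiplicity = 2, geometric multiplicity = 1
  λ = 4: algebraic multiplicity = 2, geometric multiplicity = 2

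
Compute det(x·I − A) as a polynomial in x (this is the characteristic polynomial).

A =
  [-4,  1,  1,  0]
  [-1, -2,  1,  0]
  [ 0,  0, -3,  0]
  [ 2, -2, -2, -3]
x^4 + 12*x^3 + 54*x^2 + 108*x + 81

Expanding det(x·I − A) (e.g. by cofactor expansion or by noting that A is similar to its Jordan form J, which has the same characteristic polynomial as A) gives
  χ_A(x) = x^4 + 12*x^3 + 54*x^2 + 108*x + 81
which factors as (x + 3)^4. The eigenvalues (with algebraic multiplicities) are λ = -3 with multiplicity 4.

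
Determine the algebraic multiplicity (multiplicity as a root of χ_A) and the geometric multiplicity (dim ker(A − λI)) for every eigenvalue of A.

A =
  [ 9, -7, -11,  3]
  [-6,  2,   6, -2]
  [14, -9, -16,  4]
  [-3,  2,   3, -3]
λ = -2: alg = 4, geom = 2

Step 1 — factor the characteristic polynomial to read off the algebraic multiplicities:
  χ_A(x) = (x + 2)^4

Step 2 — compute geometric multiplicities via the rank-nullity identity g(λ) = n − rank(A − λI):
  rank(A − (-2)·I) = 2, so dim ker(A − (-2)·I) = n − 2 = 2

Summary:
  λ = -2: algebraic multiplicity = 4, geometric multiplicity = 2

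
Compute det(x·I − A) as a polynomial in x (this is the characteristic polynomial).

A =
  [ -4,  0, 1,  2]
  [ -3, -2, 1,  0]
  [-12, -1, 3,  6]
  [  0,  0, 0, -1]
x^4 + 4*x^3 + 6*x^2 + 4*x + 1

Expanding det(x·I − A) (e.g. by cofactor expansion or by noting that A is similar to its Jordan form J, which has the same characteristic polynomial as A) gives
  χ_A(x) = x^4 + 4*x^3 + 6*x^2 + 4*x + 1
which factors as (x + 1)^4. The eigenvalues (with algebraic multiplicities) are λ = -1 with multiplicity 4.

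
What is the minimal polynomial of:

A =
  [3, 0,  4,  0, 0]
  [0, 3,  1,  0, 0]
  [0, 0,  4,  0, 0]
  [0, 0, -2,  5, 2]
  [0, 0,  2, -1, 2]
x^2 - 7*x + 12

The characteristic polynomial is χ_A(x) = (x - 4)^2*(x - 3)^3, so the eigenvalues are known. The minimal polynomial is
  m_A(x) = Π_λ (x − λ)^{k_λ}
where k_λ is the size of the *largest* Jordan block for λ (equivalently, the smallest k with (A − λI)^k v = 0 for every generalised eigenvector v of λ).

  λ = 3: largest Jordan block has size 1, contributing (x − 3)
  λ = 4: largest Jordan block has size 1, contributing (x − 4)

So m_A(x) = (x - 4)*(x - 3) = x^2 - 7*x + 12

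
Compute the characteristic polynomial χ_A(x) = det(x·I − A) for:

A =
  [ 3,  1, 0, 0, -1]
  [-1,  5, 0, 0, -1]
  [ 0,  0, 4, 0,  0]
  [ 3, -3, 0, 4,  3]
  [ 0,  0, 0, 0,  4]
x^5 - 20*x^4 + 160*x^3 - 640*x^2 + 1280*x - 1024

Expanding det(x·I − A) (e.g. by cofactor expansion or by noting that A is similar to its Jordan form J, which has the same characteristic polynomial as A) gives
  χ_A(x) = x^5 - 20*x^4 + 160*x^3 - 640*x^2 + 1280*x - 1024
which factors as (x - 4)^5. The eigenvalues (with algebraic multiplicities) are λ = 4 with multiplicity 5.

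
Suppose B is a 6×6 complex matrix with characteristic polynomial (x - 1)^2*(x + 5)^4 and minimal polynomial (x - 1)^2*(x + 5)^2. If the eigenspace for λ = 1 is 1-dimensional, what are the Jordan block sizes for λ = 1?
Block sizes for λ = 1: [2]

Step 1 — from the characteristic polynomial, algebraic multiplicity of λ = 1 is 2. From dim ker(B − (1)·I) = 1, there are exactly 1 Jordan blocks for λ = 1.
Step 2 — from the minimal polynomial, the factor (x − 1)^2 tells us the largest block for λ = 1 has size 2.
Step 3 — with total size 2, 1 blocks, and largest block 2, the block sizes (in nonincreasing order) are [2].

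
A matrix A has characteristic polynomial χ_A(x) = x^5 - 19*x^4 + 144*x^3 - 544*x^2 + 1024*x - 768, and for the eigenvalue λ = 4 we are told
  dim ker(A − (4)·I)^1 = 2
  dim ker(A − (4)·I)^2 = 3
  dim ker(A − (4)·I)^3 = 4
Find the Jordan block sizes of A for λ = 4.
Block sizes for λ = 4: [3, 1]

From the dimensions of kernels of powers, the number of Jordan blocks of size at least j is d_j − d_{j−1} where d_j = dim ker(N^j) (with d_0 = 0). Computing the differences gives [2, 1, 1].
The number of blocks of size exactly k is (#blocks of size ≥ k) − (#blocks of size ≥ k + 1), so the partition is: 1 block(s) of size 1, 1 block(s) of size 3.
In nonincreasing order the block sizes are [3, 1].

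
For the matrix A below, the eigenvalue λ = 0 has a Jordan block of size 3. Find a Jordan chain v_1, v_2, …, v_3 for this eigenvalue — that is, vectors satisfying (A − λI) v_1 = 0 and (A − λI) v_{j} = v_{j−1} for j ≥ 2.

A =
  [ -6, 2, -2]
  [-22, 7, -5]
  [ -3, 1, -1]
A Jordan chain for λ = 0 of length 3:
v_1 = (-2, -7, -1)ᵀ
v_2 = (-6, -22, -3)ᵀ
v_3 = (1, 0, 0)ᵀ

Let N = A − (0)·I. We want v_3 with N^3 v_3 = 0 but N^2 v_3 ≠ 0; then v_{j-1} := N · v_j for j = 3, …, 2.

Pick v_3 = (1, 0, 0)ᵀ.
Then v_2 = N · v_3 = (-6, -22, -3)ᵀ.
Then v_1 = N · v_2 = (-2, -7, -1)ᵀ.

Sanity check: (A − (0)·I) v_1 = (0, 0, 0)ᵀ = 0. ✓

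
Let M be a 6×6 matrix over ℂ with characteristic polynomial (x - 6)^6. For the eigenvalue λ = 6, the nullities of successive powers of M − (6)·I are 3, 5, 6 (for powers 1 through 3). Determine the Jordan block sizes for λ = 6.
Block sizes for λ = 6: [3, 2, 1]

From the dimensions of kernels of powers, the number of Jordan blocks of size at least j is d_j − d_{j−1} where d_j = dim ker(N^j) (with d_0 = 0). Computing the differences gives [3, 2, 1].
The number of blocks of size exactly k is (#blocks of size ≥ k) − (#blocks of size ≥ k + 1), so the partition is: 1 block(s) of size 1, 1 block(s) of size 2, 1 block(s) of size 3.
In nonincreasing order the block sizes are [3, 2, 1].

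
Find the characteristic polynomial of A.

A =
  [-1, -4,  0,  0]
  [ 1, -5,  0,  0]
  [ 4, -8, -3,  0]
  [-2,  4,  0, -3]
x^4 + 12*x^3 + 54*x^2 + 108*x + 81

Expanding det(x·I − A) (e.g. by cofactor expansion or by noting that A is similar to its Jordan form J, which has the same characteristic polynomial as A) gives
  χ_A(x) = x^4 + 12*x^3 + 54*x^2 + 108*x + 81
which factors as (x + 3)^4. The eigenvalues (with algebraic multiplicities) are λ = -3 with multiplicity 4.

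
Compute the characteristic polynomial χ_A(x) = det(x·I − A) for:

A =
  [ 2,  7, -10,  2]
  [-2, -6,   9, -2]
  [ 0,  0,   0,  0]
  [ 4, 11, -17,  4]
x^4

Expanding det(x·I − A) (e.g. by cofactor expansion or by noting that A is similar to its Jordan form J, which has the same characteristic polynomial as A) gives
  χ_A(x) = x^4
which factors as x^4. The eigenvalues (with algebraic multiplicities) are λ = 0 with multiplicity 4.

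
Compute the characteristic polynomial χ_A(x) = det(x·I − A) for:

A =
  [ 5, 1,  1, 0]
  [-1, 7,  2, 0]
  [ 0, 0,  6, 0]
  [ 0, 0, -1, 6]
x^4 - 24*x^3 + 216*x^2 - 864*x + 1296

Expanding det(x·I − A) (e.g. by cofactor expansion or by noting that A is similar to its Jordan form J, which has the same characteristic polynomial as A) gives
  χ_A(x) = x^4 - 24*x^3 + 216*x^2 - 864*x + 1296
which factors as (x - 6)^4. The eigenvalues (with algebraic multiplicities) are λ = 6 with multiplicity 4.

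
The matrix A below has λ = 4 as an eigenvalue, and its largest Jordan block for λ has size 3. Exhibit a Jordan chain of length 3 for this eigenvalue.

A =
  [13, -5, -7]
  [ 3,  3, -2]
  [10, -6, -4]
A Jordan chain for λ = 4 of length 3:
v_1 = (-4, 4, -8)ᵀ
v_2 = (9, 3, 10)ᵀ
v_3 = (1, 0, 0)ᵀ

Let N = A − (4)·I. We want v_3 with N^3 v_3 = 0 but N^2 v_3 ≠ 0; then v_{j-1} := N · v_j for j = 3, …, 2.

Pick v_3 = (1, 0, 0)ᵀ.
Then v_2 = N · v_3 = (9, 3, 10)ᵀ.
Then v_1 = N · v_2 = (-4, 4, -8)ᵀ.

Sanity check: (A − (4)·I) v_1 = (0, 0, 0)ᵀ = 0. ✓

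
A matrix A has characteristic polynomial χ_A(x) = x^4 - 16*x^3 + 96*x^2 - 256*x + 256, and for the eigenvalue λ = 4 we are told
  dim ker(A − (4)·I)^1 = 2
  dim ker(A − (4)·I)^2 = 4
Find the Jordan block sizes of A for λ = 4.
Block sizes for λ = 4: [2, 2]

From the dimensions of kernels of powers, the number of Jordan blocks of size at least j is d_j − d_{j−1} where d_j = dim ker(N^j) (with d_0 = 0). Computing the differences gives [2, 2].
The number of blocks of size exactly k is (#blocks of size ≥ k) − (#blocks of size ≥ k + 1), so the partition is: 2 block(s) of size 2.
In nonincreasing order the block sizes are [2, 2].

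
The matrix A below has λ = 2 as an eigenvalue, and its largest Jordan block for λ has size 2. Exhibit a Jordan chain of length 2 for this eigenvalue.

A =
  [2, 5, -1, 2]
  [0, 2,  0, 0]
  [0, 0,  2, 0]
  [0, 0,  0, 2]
A Jordan chain for λ = 2 of length 2:
v_1 = (5, 0, 0, 0)ᵀ
v_2 = (0, 1, 0, 0)ᵀ

Let N = A − (2)·I. We want v_2 with N^2 v_2 = 0 but N^1 v_2 ≠ 0; then v_{j-1} := N · v_j for j = 2, …, 2.

Pick v_2 = (0, 1, 0, 0)ᵀ.
Then v_1 = N · v_2 = (5, 0, 0, 0)ᵀ.

Sanity check: (A − (2)·I) v_1 = (0, 0, 0, 0)ᵀ = 0. ✓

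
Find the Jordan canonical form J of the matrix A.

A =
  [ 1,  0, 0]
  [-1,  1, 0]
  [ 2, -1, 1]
J_3(1)

The characteristic polynomial is
  det(x·I − A) = x^3 - 3*x^2 + 3*x - 1 = (x - 1)^3

Eigenvalues and multiplicities (the geometric multiplicity of λ is n − rank(A − λI), which equals the number of Jordan blocks for λ):
  λ = 1: algebraic multiplicity = 3, geometric multiplicity = 1

Determining the block sizes for each eigenvalue:
  λ = 1: one block (gm = 1), so the single block has size am = 3 → block sizes [3]

Assembling the blocks gives a Jordan form
J =
  [1, 1, 0]
  [0, 1, 1]
  [0, 0, 1]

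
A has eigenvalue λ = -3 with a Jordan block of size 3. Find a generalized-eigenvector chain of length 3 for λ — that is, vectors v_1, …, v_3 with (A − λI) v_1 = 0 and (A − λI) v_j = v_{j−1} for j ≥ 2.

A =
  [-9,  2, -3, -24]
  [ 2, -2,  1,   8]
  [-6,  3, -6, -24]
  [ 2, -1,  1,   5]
A Jordan chain for λ = -3 of length 3:
v_1 = (10, 0, 12, -4)ᵀ
v_2 = (-6, 2, -6, 2)ᵀ
v_3 = (1, 0, 0, 0)ᵀ

Let N = A − (-3)·I. We want v_3 with N^3 v_3 = 0 but N^2 v_3 ≠ 0; then v_{j-1} := N · v_j for j = 3, …, 2.

Pick v_3 = (1, 0, 0, 0)ᵀ.
Then v_2 = N · v_3 = (-6, 2, -6, 2)ᵀ.
Then v_1 = N · v_2 = (10, 0, 12, -4)ᵀ.

Sanity check: (A − (-3)·I) v_1 = (0, 0, 0, 0)ᵀ = 0. ✓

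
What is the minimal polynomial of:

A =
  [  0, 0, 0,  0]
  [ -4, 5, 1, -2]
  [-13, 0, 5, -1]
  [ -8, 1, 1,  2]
x^4 - 12*x^3 + 48*x^2 - 64*x

The characteristic polynomial is χ_A(x) = x*(x - 4)^3, so the eigenvalues are known. The minimal polynomial is
  m_A(x) = Π_λ (x − λ)^{k_λ}
where k_λ is the size of the *largest* Jordan block for λ (equivalently, the smallest k with (A − λI)^k v = 0 for every generalised eigenvector v of λ).

  λ = 0: largest Jordan block has size 1, contributing (x − 0)
  λ = 4: largest Jordan block has size 3, contributing (x − 4)^3

So m_A(x) = x*(x - 4)^3 = x^4 - 12*x^3 + 48*x^2 - 64*x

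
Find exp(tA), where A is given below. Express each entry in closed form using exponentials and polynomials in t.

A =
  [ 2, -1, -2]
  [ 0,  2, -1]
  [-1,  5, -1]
e^{tA} =
  [3*t^2*exp(t)/2 + t*exp(t) + exp(t), -6*t^2*exp(t) - t*exp(t), 3*t^2*exp(t)/2 - 2*t*exp(t)]
  [t^2*exp(t)/2, -2*t^2*exp(t) + t*exp(t) + exp(t), t^2*exp(t)/2 - t*exp(t)]
  [t^2*exp(t)/2 - t*exp(t), -2*t^2*exp(t) + 5*t*exp(t), t^2*exp(t)/2 - 2*t*exp(t) + exp(t)]

Strategy: write A = P · J · P⁻¹ where J is a Jordan canonical form, so e^{tA} = P · e^{tJ} · P⁻¹, and e^{tJ} can be computed block-by-block.

A has Jordan form
J =
  [1, 1, 0]
  [0, 1, 1]
  [0, 0, 1]
(up to reordering of blocks).

Per-block formulas:
  For a 3×3 Jordan block J_3(1): exp(t · J_3(1)) = e^(1t)·(I + t·N + (t^2/2)·N^2), where N is the 3×3 nilpotent shift.

After assembling e^{tJ} and conjugating by P, we get:

e^{tA} =
  [3*t^2*exp(t)/2 + t*exp(t) + exp(t), -6*t^2*exp(t) - t*exp(t), 3*t^2*exp(t)/2 - 2*t*exp(t)]
  [t^2*exp(t)/2, -2*t^2*exp(t) + t*exp(t) + exp(t), t^2*exp(t)/2 - t*exp(t)]
  [t^2*exp(t)/2 - t*exp(t), -2*t^2*exp(t) + 5*t*exp(t), t^2*exp(t)/2 - 2*t*exp(t) + exp(t)]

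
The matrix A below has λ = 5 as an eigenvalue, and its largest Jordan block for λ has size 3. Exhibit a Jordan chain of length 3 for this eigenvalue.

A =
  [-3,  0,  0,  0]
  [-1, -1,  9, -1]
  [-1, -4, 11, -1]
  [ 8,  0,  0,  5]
A Jordan chain for λ = 5 of length 3:
v_1 = (0, -3, -2, 0)ᵀ
v_2 = (0, -1, -1, 0)ᵀ
v_3 = (0, 0, 0, 1)ᵀ

Let N = A − (5)·I. We want v_3 with N^3 v_3 = 0 but N^2 v_3 ≠ 0; then v_{j-1} := N · v_j for j = 3, …, 2.

Pick v_3 = (0, 0, 0, 1)ᵀ.
Then v_2 = N · v_3 = (0, -1, -1, 0)ᵀ.
Then v_1 = N · v_2 = (0, -3, -2, 0)ᵀ.

Sanity check: (A − (5)·I) v_1 = (0, 0, 0, 0)ᵀ = 0. ✓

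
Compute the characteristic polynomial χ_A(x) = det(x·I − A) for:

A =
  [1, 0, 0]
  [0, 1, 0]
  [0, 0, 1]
x^3 - 3*x^2 + 3*x - 1

Expanding det(x·I − A) (e.g. by cofactor expansion or by noting that A is similar to its Jordan form J, which has the same characteristic polynomial as A) gives
  χ_A(x) = x^3 - 3*x^2 + 3*x - 1
which factors as (x - 1)^3. The eigenvalues (with algebraic multiplicities) are λ = 1 with multiplicity 3.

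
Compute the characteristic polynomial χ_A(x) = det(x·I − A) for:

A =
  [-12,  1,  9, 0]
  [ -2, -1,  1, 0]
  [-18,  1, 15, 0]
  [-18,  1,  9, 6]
x^4 - 8*x^3 - 8*x^2 + 96*x + 144

Expanding det(x·I − A) (e.g. by cofactor expansion or by noting that A is similar to its Jordan form J, which has the same characteristic polynomial as A) gives
  χ_A(x) = x^4 - 8*x^3 - 8*x^2 + 96*x + 144
which factors as (x - 6)^2*(x + 2)^2. The eigenvalues (with algebraic multiplicities) are λ = -2 with multiplicity 2, λ = 6 with multiplicity 2.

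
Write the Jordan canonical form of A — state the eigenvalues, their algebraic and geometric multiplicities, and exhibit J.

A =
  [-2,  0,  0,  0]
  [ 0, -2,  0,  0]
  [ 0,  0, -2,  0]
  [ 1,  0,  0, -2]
J_2(-2) ⊕ J_1(-2) ⊕ J_1(-2)

The characteristic polynomial is
  det(x·I − A) = x^4 + 8*x^3 + 24*x^2 + 32*x + 16 = (x + 2)^4

Eigenvalues and multiplicities (the geometric multiplicity of λ is n − rank(A − λI), which equals the number of Jordan blocks for λ):
  λ = -2: algebraic multiplicity = 4, geometric multiplicity = 3

Determining the block sizes for each eigenvalue:
  λ = -2: 3 blocks summing to 4 forces exactly one block of size 2 and the rest size 1 → block sizes [2, 1, 1]

Assembling the blocks gives a Jordan form
J =
  [-2,  1,  0,  0]
  [ 0, -2,  0,  0]
  [ 0,  0, -2,  0]
  [ 0,  0,  0, -2]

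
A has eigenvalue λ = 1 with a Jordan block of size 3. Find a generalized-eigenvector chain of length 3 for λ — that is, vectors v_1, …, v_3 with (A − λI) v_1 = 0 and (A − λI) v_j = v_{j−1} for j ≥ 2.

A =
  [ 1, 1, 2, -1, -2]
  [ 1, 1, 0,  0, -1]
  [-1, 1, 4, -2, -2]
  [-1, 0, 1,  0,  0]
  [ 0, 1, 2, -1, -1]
A Jordan chain for λ = 1 of length 3:
v_1 = (1, 0, 1, 0, 1)ᵀ
v_2 = (2, 0, 3, 1, 2)ᵀ
v_3 = (0, 0, 1, 0, 0)ᵀ

Let N = A − (1)·I. We want v_3 with N^3 v_3 = 0 but N^2 v_3 ≠ 0; then v_{j-1} := N · v_j for j = 3, …, 2.

Pick v_3 = (0, 0, 1, 0, 0)ᵀ.
Then v_2 = N · v_3 = (2, 0, 3, 1, 2)ᵀ.
Then v_1 = N · v_2 = (1, 0, 1, 0, 1)ᵀ.

Sanity check: (A − (1)·I) v_1 = (0, 0, 0, 0, 0)ᵀ = 0. ✓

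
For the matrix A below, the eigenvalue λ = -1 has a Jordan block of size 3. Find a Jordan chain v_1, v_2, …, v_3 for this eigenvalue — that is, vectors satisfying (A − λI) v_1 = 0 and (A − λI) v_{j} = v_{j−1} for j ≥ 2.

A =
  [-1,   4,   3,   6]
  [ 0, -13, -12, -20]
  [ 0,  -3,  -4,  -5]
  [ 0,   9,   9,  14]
A Jordan chain for λ = -1 of length 3:
v_1 = (-3, 0, 0, 0)ᵀ
v_2 = (4, -12, -3, 9)ᵀ
v_3 = (0, 1, 0, 0)ᵀ

Let N = A − (-1)·I. We want v_3 with N^3 v_3 = 0 but N^2 v_3 ≠ 0; then v_{j-1} := N · v_j for j = 3, …, 2.

Pick v_3 = (0, 1, 0, 0)ᵀ.
Then v_2 = N · v_3 = (4, -12, -3, 9)ᵀ.
Then v_1 = N · v_2 = (-3, 0, 0, 0)ᵀ.

Sanity check: (A − (-1)·I) v_1 = (0, 0, 0, 0)ᵀ = 0. ✓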